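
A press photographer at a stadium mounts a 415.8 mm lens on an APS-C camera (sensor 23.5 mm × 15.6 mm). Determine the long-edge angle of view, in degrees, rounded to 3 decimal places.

Angle of view α = 2·arctan(w/2f) with w = 23.5 mm and f = 415.8 mm.
w/2f = 0.02826; arctan(0.02826) ≈ 1.6187°, so α ≈ 3.2374°.

3.237°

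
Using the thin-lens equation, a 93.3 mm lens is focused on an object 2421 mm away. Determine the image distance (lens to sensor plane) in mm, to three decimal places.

1/dᵢ = 1/f − 1/dₒ = 1/93.3 − 1/2421 = 0.0103051 mm⁻¹.
dᵢ = 1/0.0103051 ≈ 97.0397 mm.

97.040 mm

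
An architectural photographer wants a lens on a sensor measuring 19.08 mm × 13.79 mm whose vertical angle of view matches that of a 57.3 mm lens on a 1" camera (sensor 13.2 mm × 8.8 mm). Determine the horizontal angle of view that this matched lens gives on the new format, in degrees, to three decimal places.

12.129°

Equal vertical AOV ⇒ f₂ = f₁ · 13.79/8.8 = 57.3 × 1.56705 ≈ 89.7917 mm.
Horizontal AOV on the new format = 2·arctan(19.08 / (2 × 89.7917)) = 2·arctan(0.10625) ≈ 12.1294°.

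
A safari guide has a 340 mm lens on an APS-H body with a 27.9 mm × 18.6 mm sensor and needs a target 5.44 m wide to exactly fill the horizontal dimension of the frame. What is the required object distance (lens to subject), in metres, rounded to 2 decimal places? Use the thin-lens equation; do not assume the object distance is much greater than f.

W: 5.44 m = 5440 mm.
Magnification m = w/W = dᵢ/dₒ; combined with 1/f = 1/dₒ + 1/dᵢ this gives dₒ = f·(1 + W/w).
dₒ = 340 mm × (1 + 5440/27.9) = 340 × 195.9821 ≈ 66633.907 mm = 66.6339 m.

66.63 m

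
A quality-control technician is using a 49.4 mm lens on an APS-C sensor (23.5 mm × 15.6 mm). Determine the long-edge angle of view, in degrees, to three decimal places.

Angle of view α = 2·arctan(w/2f) with w = 23.5 mm and f = 49.4 mm.
w/2f = 0.23785; arctan(0.23785) ≈ 13.3794°, so α ≈ 26.7589°.

26.759°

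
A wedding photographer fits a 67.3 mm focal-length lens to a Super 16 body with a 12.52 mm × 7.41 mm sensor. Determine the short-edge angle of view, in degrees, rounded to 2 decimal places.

6.30°

Angle of view α = 2·arctan(h/2f) with h = 7.41 mm and f = 67.3 mm.
h/2f = 0.05505; arctan(0.05505) ≈ 3.1511°, so α ≈ 6.3021°.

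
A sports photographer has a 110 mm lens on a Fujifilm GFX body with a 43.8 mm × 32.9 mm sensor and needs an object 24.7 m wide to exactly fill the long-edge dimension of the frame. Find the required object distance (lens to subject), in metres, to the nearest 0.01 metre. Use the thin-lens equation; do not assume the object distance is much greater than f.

W: 24.7 m = 24700 mm.
Magnification m = w/W = dᵢ/dₒ; combined with 1/f = 1/dₒ + 1/dᵢ this gives dₒ = f·(1 + W/w).
dₒ = 110 mm × (1 + 24700/43.8) = 110 × 564.9269 ≈ 62141.963 mm = 62.142 m.

62.14 m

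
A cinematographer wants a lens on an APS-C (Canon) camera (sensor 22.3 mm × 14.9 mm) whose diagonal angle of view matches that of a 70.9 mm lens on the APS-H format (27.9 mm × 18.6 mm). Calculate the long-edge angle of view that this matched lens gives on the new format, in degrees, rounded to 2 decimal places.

22.25°

Sensor diagonal = √(27.9² + 18.6²) = √1124.3700 ≈ 33.5316 mm.
Sensor diagonal = √(22.3² + 14.9²) = √719.3000 ≈ 26.8198 mm.
Equal diagonal AOV ⇒ f₂ = f₁ · 26.8198/33.5316 = 70.9 × 0.79984 ≈ 56.7083 mm.
Long-edge AOV on the new format = 2·arctan(22.3 / (2 × 56.7083)) = 2·arctan(0.19662) ≈ 22.2472°.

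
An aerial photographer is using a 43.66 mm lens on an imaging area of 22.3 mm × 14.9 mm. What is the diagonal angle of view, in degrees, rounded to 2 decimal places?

34.15°

Sensor diagonal = √(22.3² + 14.9²) = √719.3000 ≈ 26.8198 mm.
Angle of view α = 2·arctan(d/2f) with d = 26.8198 mm and f = 43.66 mm.
d/2f = 0.30714; arctan(0.30714) ≈ 17.0740°, so α ≈ 34.1480°.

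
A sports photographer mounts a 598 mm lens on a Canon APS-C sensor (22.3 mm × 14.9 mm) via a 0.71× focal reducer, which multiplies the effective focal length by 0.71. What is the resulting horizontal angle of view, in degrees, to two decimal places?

Effective focal length f = 598 × 0.71 = 424.58 mm.
α = 2·arctan(22.3 / (2 × 424.58)) = 2·arctan(0.02626) ≈ 3.0086°.

3.01°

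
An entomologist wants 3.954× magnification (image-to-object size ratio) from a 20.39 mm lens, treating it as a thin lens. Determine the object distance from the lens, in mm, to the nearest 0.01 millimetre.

25.55 mm

With m = dᵢ/dₒ and 1/f = 1/dₒ + 1/dᵢ, substituting dᵢ = m·dₒ gives 1/f = (1 + 1/m)/dₒ, hence dₒ = f·(1 + 1/m).
dₒ = 20.39 × (1 + 1/3.954) = 20.39 × 1.25291 ≈ 25.547 mm.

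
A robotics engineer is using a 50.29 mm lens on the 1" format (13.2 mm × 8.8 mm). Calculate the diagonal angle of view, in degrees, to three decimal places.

Sensor diagonal = √(13.2² + 8.8²) = √251.6800 ≈ 15.8644 mm.
Angle of view α = 2·arctan(d/2f) with d = 15.8644 mm and f = 50.29 mm.
d/2f = 0.15773; arctan(0.15773) ≈ 8.9634°, so α ≈ 17.9268°.

17.927°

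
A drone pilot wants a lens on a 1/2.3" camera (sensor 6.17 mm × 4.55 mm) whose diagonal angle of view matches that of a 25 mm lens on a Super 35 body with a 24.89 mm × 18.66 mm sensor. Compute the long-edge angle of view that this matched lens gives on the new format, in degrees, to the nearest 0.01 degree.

Sensor diagonal = √(24.89² + 18.66²) = √967.7077 ≈ 31.1080 mm.
Sensor diagonal = √(6.17² + 4.55²) = √58.7714 ≈ 7.6663 mm.
Equal diagonal AOV ⇒ f₂ = f₁ · 7.6663/31.1080 = 25 × 0.24644 ≈ 6.1610 mm.
Long-edge AOV on the new format = 2·arctan(6.17 / (2 × 6.1610)) = 2·arctan(0.50073) ≈ 53.1971°.

53.20°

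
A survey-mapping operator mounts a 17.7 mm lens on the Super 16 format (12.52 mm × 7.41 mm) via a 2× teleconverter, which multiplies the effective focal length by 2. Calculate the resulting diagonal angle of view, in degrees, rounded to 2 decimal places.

23.22°

Effective focal length f = 17.7 × 2 = 35.4 mm.
Sensor diagonal = √(12.52² + 7.41²) = √211.6585 ≈ 14.5485 mm.
α = 2·arctan(14.548 / (2 × 35.4)) = 2·arctan(0.20549) ≈ 23.2238°.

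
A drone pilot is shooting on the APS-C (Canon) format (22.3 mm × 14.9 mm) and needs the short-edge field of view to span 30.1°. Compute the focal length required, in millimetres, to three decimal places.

From α = 2·arctan(h/2f) we get f = h / (2·tan(α/2)).
With h = 14.9 mm and α/2 = 15.05°, tan(α/2) ≈ 0.26888, so f ≈ 14.9 / 0.53777 ≈ 27.7070 mm.

27.707 mm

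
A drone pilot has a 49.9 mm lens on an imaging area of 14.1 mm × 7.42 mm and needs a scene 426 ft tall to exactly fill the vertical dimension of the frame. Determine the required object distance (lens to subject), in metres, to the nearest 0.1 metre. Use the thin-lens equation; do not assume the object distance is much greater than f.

W: 426 ft × 304.8 mm/ft = 129844.80 mm.
Magnification m = h/W = dᵢ/dₒ; combined with 1/f = 1/dₒ + 1/dᵢ this gives dₒ = f·(1 + W/h).
dₒ = 49.9 mm × (1 + 129845/7.42) = 49.9 × 17500.2986 ≈ 873264.902 mm = 873.265 m.

873.3 m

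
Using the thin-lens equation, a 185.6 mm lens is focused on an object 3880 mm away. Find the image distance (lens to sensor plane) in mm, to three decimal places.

194.924 mm

1/dᵢ = 1/f − 1/dₒ = 1/185.6 − 1/3880 = 0.0051302 mm⁻¹.
dᵢ = 1/0.0051302 ≈ 194.9242 mm.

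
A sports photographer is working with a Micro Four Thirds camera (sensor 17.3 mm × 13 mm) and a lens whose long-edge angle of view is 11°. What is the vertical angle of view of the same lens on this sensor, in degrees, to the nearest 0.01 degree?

From the long-edge AOV: f = 17.3 / (2·tan(5.5°)) = 17.3 / 0.19258 ≈ 89.8337 mm.
Vertical AOV = 2·arctan(13 / (2 × 89.8337)) = 2·arctan(0.07236) ≈ 8.2770°.

8.28°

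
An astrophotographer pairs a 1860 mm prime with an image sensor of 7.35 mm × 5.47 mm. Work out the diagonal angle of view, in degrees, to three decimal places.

Sensor diagonal = √(7.35² + 5.47²) = √83.9434 ≈ 9.1621 mm.
Angle of view α = 2·arctan(d/2f) with d = 9.1621 mm and f = 1860 mm.
d/2f = 0.00246; arctan(0.00246) ≈ 0.1411°, so α ≈ 0.2822°.

0.282°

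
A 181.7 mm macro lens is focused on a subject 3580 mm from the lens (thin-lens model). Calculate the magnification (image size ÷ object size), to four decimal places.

0.0535×

Thin lens: 1/f = 1/dₒ + 1/dᵢ → 1/dᵢ = 1/181.7 − 1/3580 = 0.0052242 mm⁻¹, so dᵢ ≈ 191.4151 mm.
Magnification m = dᵢ/dₒ = 191.4151/3580 ≈ 0.05347.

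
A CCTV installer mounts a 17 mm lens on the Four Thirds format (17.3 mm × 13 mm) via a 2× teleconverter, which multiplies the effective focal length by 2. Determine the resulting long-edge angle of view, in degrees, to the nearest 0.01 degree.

Effective focal length f = 17 × 2 = 34 mm.
α = 2·arctan(17.3 / (2 × 34)) = 2·arctan(0.25441) ≈ 28.5478°.

28.55°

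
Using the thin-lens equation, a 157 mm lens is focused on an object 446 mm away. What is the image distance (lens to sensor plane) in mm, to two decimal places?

242.29 mm

1/dᵢ = 1/f − 1/dₒ = 1/157 − 1/446 = 0.0041273 mm⁻¹.
dᵢ = 1/0.0041273 ≈ 242.2907 mm.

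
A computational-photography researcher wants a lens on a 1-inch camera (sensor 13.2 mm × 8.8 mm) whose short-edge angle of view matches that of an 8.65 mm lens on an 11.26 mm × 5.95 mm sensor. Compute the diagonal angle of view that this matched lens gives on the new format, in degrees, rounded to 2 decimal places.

Equal short-edge AOV ⇒ f₂ = f₁ · 8.8/5.95 = 8.65 × 1.47899 ≈ 12.7933 mm.
Sensor diagonal = √(13.2² + 8.8²) = √251.6800 ≈ 15.8644 mm.
Diagonal AOV on the new format = 2·arctan(15.8644 / (2 × 12.7933)) = 2·arctan(0.62003) ≈ 63.6003°.

63.60°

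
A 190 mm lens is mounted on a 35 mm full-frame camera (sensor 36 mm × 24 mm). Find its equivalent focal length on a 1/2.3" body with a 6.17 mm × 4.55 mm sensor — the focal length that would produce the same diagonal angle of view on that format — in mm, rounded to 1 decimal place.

33.7 mm

Sensor diagonal = √(36² + 24²) = √1872.0000 ≈ 43.2666 mm.
Sensor diagonal = √(6.17² + 4.55²) = √58.7714 ≈ 7.6663 mm.
Equal angle of view means equal diagonal/f ratio, so f₂ = f₁ · (diagonal₂/diagonal₁) = 190 × 7.6663/43.2666.
f₂ = 190 × 0.17719 ≈ 33.665 mm.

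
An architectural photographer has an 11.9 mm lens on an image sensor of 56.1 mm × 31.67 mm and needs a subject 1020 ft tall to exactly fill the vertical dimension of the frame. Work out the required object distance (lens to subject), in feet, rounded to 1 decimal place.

W: 1020 ft × 304.8 mm/ft = 310895.99 mm.
Magnification m = h/W = dᵢ/dₒ; combined with 1/f = 1/dₒ + 1/dᵢ this gives dₒ = f·(1 + W/h).
dₒ = 11.9 mm × (1 + 310896/31.67) = 11.9 × 9817.7348 ≈ 116831.044 mm = 116831.044/304.8 ft = 383.304 ft.

383.3 ft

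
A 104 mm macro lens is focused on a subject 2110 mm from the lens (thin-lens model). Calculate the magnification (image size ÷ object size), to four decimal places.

0.0518×

Thin lens: 1/f = 1/dₒ + 1/dᵢ → 1/dᵢ = 1/104 − 1/2110 = 0.0091415 mm⁻¹, so dᵢ ≈ 109.3918 mm.
Magnification m = dᵢ/dₒ = 109.3918/2110 ≈ 0.05184.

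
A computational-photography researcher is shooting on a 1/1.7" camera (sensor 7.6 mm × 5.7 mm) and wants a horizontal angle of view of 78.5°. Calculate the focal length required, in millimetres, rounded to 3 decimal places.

From α = 2·arctan(w/2f) we get f = w / (2·tan(α/2)).
With w = 7.6 mm and α/2 = 39.25°, tan(α/2) ≈ 0.81703, so f ≈ 7.6 / 1.63407 ≈ 4.6510 mm.

4.651 mm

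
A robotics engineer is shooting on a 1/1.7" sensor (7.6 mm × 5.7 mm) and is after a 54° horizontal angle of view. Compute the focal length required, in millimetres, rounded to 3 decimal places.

From α = 2·arctan(w/2f) we get f = w / (2·tan(α/2)).
With w = 7.6 mm and α/2 = 27°, tan(α/2) ≈ 0.50953, so f ≈ 7.6 / 1.01905 ≈ 7.4579 mm.

7.458 mm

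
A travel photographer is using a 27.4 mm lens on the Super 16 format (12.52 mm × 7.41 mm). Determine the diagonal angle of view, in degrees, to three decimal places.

29.736°

Sensor diagonal = √(12.52² + 7.41²) = √211.6585 ≈ 14.5485 mm.
Angle of view α = 2·arctan(d/2f) with d = 14.5485 mm and f = 27.4 mm.
d/2f = 0.26548; arctan(0.26548) ≈ 14.8681°, so α ≈ 29.7362°.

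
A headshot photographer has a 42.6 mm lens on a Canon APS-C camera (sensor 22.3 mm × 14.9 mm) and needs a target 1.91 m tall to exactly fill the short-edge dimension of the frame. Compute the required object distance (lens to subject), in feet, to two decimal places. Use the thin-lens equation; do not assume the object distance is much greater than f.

W: 1.91 m = 1910 mm.
Magnification m = h/W = dᵢ/dₒ; combined with 1/f = 1/dₒ + 1/dᵢ this gives dₒ = f·(1 + W/h).
dₒ = 42.6 mm × (1 + 1910/14.9) = 42.6 × 129.1879 ≈ 5503.405 mm = 5503.405/304.8 ft = 18.0558 ft.

18.06 ft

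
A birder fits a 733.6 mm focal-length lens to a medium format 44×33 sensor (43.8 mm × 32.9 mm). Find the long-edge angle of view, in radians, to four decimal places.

Angle of view α = 2·arctan(w/2f) with w = 43.8 mm and f = 733.6 mm.
w/2f = 0.02985; arctan(0.02985) ≈ 0.0298 rad, so α ≈ 0.0597 rad.

0.0597 rad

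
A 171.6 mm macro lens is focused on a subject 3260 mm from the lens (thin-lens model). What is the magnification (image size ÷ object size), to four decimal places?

Thin lens: 1/f = 1/dₒ + 1/dᵢ → 1/dᵢ = 1/171.6 − 1/3260 = 0.0055208 mm⁻¹, so dᵢ ≈ 181.1346 mm.
Magnification m = dᵢ/dₒ = 181.1346/3260 ≈ 0.05556.

0.0556×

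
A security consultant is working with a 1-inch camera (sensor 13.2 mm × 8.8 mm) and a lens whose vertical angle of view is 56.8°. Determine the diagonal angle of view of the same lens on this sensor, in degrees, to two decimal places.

88.54°

From the vertical AOV: f = 8.8 / (2·tan(28.4°)) = 8.8 / 1.08140 ≈ 8.1376 mm.
Sensor diagonal = √(13.2² + 8.8²) = √251.6800 ≈ 15.8644 mm.
Diagonal AOV = 2·arctan(15.8644 / (2 × 8.1376)) = 2·arctan(0.97476) ≈ 88.5353°.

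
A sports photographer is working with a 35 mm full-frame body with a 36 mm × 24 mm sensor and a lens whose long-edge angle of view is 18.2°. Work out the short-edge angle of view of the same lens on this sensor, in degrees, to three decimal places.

From the long-edge AOV: f = 36 / (2·tan(9.1°)) = 36 / 0.32035 ≈ 112.3778 mm.
Short-edge AOV = 2·arctan(24 / (2 × 112.3778)) = 2·arctan(0.10678) ≈ 12.1902°.

12.190°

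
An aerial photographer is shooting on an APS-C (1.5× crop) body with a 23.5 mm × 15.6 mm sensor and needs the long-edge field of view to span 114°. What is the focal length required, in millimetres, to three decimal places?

7.631 mm

From α = 2·arctan(w/2f) we get f = w / (2·tan(α/2)).
With w = 23.5 mm and α/2 = 57°, tan(α/2) ≈ 1.53986, so f ≈ 23.5 / 3.07973 ≈ 7.6305 mm.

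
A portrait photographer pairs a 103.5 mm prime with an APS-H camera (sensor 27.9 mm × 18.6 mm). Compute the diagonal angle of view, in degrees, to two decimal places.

18.40°

Sensor diagonal = √(27.9² + 18.6²) = √1124.3700 ≈ 33.5316 mm.
Angle of view α = 2·arctan(d/2f) with d = 33.5316 mm and f = 103.5 mm.
d/2f = 0.16199; arctan(0.16199) ≈ 9.2013°, so α ≈ 18.4027°.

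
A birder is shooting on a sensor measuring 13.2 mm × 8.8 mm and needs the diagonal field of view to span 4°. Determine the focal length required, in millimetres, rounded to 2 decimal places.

Sensor diagonal = √(13.2² + 8.8²) = √251.6800 ≈ 15.8644 mm.
From α = 2·arctan(d/2f) we get f = d / (2·tan(α/2)).
With d = 15.8644 mm and α/2 = 2°, tan(α/2) ≈ 0.03492, so f ≈ 15.8644 / 0.06984 ≈ 227.1489 mm.

227.15 mm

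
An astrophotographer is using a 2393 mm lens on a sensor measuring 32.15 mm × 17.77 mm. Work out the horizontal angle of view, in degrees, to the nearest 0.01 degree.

Angle of view α = 2·arctan(w/2f) with w = 32.15 mm and f = 2393 mm.
w/2f = 0.00672; arctan(0.00672) ≈ 0.3849°, so α ≈ 0.7698°.

0.77°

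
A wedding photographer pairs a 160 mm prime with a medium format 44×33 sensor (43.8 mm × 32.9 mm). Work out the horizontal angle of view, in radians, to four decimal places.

Angle of view α = 2·arctan(w/2f) with w = 43.8 mm and f = 160 mm.
w/2f = 0.13687; arctan(0.13687) ≈ 0.1360 rad, so α ≈ 0.2721 rad.

0.2721 rad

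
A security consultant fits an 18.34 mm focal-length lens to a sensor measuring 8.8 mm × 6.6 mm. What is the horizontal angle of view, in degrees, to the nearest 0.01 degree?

Angle of view α = 2·arctan(w/2f) with w = 8.8 mm and f = 18.34 mm.
w/2f = 0.23991; arctan(0.23991) ≈ 13.4910°, so α ≈ 26.9820°.

26.98°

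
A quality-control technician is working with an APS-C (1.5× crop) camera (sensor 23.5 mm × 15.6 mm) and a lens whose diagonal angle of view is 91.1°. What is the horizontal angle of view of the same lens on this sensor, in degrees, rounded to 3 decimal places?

Sensor diagonal = √(23.5² + 15.6²) = √795.6100 ≈ 28.2066 mm.
From the diagonal AOV: f = 28.2066 / (2·tan(45.55°)) = 28.2066 / 2.03877 ≈ 13.8351 mm.
Horizontal AOV = 2·arctan(23.5 / (2 × 13.8351)) = 2·arctan(0.84929) ≈ 80.6818°.

80.682°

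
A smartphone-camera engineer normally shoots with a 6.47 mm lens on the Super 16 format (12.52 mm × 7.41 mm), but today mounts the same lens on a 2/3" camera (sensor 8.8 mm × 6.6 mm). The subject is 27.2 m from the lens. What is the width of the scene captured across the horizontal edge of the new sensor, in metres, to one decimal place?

The focal length stays 6.47 mm; the relevant sensor dimension is now w = 8.8 mm. Object distance dₒ = 27.2 m = 27200 mm.
Thin-lens field width W = w·(dₒ − f)/f = 8.8 × (27200 − 6.47)/6.47 ≈ 36986.563 mm = 36.9866 m.

37.0 m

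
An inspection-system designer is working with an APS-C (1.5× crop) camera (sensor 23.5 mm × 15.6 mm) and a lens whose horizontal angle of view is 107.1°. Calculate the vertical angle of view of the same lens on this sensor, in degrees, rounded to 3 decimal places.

From the horizontal AOV: f = 23.5 / (2·tan(53.55°)) = 23.5 / 2.70778 ≈ 8.6787 mm.
Vertical AOV = 2·arctan(15.6 / (2 × 8.6787)) = 2·arctan(0.89875) ≈ 83.8955°.

83.895°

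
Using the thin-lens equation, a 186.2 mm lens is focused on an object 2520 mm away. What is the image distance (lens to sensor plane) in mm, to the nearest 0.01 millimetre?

1/dᵢ = 1/f − 1/dₒ = 1/186.2 − 1/2520 = 0.0049737 mm⁻¹.
dᵢ = 1/0.0049737 ≈ 201.0558 mm.

201.06 mm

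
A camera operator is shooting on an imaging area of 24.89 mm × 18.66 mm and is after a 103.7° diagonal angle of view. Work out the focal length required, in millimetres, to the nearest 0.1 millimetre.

12.2 mm

Sensor diagonal = √(24.89² + 18.66²) = √967.7077 ≈ 31.1080 mm.
From α = 2·arctan(d/2f) we get f = d / (2·tan(α/2)).
With d = 31.1080 mm and α/2 = 51.85°, tan(α/2) ≈ 1.27306, so f ≈ 31.1080 / 2.54612 ≈ 12.2178 mm.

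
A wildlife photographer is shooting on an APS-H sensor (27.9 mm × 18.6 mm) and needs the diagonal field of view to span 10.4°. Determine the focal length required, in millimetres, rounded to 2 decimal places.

Sensor diagonal = √(27.9² + 18.6²) = √1124.3700 ≈ 33.5316 mm.
From α = 2·arctan(d/2f) we get f = d / (2·tan(α/2)).
With d = 33.5316 mm and α/2 = 5.2°, tan(α/2) ≈ 0.09101, so f ≈ 33.5316 / 0.18201 ≈ 184.2253 mm.

184.23 mm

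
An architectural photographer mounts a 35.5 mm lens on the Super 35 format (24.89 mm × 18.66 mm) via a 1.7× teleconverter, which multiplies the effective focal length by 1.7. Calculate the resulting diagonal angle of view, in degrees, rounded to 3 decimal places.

Effective focal length f = 35.5 × 1.7 = 60.35 mm.
Sensor diagonal = √(24.89² + 18.66²) = √967.7077 ≈ 31.1080 mm.
α = 2·arctan(31.108 / (2 × 60.35)) = 2·arctan(0.25773) ≈ 28.9046°.

28.905°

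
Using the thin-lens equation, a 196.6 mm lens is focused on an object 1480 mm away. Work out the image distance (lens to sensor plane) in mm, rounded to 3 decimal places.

226.717 mm

1/dᵢ = 1/f − 1/dₒ = 1/196.6 − 1/1480 = 0.0044108 mm⁻¹.
dᵢ = 1/0.0044108 ≈ 226.7165 mm.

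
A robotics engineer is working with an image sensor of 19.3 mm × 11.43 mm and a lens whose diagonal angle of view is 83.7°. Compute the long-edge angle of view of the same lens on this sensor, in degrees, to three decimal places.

Sensor diagonal = √(19.3² + 11.43²) = √503.1349 ≈ 22.4307 mm.
From the diagonal AOV: f = 22.4307 / (2·tan(41.85°)) = 22.4307 / 1.79135 ≈ 12.5217 mm.
Long-edge AOV = 2·arctan(19.3 / (2 × 12.5217)) = 2·arctan(0.77066) ≈ 75.2403°.

75.240°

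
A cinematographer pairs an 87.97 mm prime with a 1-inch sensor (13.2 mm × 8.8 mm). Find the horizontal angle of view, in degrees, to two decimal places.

Angle of view α = 2·arctan(w/2f) with w = 13.2 mm and f = 87.97 mm.
w/2f = 0.07503; arctan(0.07503) ≈ 4.2906°, so α ≈ 8.5812°.

8.58°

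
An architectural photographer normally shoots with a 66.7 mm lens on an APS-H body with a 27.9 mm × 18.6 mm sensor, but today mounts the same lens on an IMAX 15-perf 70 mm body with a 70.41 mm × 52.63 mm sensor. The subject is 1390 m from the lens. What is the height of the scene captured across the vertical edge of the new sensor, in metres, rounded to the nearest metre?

1097 m

The focal length stays 66.7 mm; the relevant sensor dimension is now h = 52.63 mm. Object distance dₒ = 1390 m = 1.39e+06 mm.
Thin-lens field height W = h·(dₒ − f)/f = 52.63 × (1.39e+06 − 66.7)/66.7 ≈ 1096734.476 mm = 1096.73 m.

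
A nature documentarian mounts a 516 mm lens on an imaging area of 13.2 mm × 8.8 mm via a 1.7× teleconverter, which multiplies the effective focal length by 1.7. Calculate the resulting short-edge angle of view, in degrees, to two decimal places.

0.57°

Effective focal length f = 516 × 1.7 = 877.2 mm.
α = 2·arctan(8.8 / (2 × 877.2)) = 2·arctan(0.00502) ≈ 0.5748°.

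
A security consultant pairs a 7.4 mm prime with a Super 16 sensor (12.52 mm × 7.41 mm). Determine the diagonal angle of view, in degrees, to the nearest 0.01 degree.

89.02°

Sensor diagonal = √(12.52² + 7.41²) = √211.6585 ≈ 14.5485 mm.
Angle of view α = 2·arctan(d/2f) with d = 14.5485 mm and f = 7.4 mm.
d/2f = 0.98301; arctan(0.98301) ≈ 44.5090°, so α ≈ 89.0180°.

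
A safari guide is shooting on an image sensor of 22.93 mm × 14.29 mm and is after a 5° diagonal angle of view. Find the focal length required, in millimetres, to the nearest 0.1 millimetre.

309.4 mm

Sensor diagonal = √(22.93² + 14.29²) = √729.9890 ≈ 27.0183 mm.
From α = 2·arctan(d/2f) we get f = d / (2·tan(α/2)).
With d = 27.0183 mm and α/2 = 2.5°, tan(α/2) ≈ 0.04366, so f ≈ 27.0183 / 0.08732 ≈ 309.4105 mm.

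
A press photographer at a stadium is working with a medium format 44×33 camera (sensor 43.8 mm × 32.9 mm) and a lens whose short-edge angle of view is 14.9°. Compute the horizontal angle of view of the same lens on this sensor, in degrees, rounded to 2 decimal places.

From the short-edge AOV: f = 32.9 / (2·tan(7.45°)) = 32.9 / 0.26153 ≈ 125.7984 mm.
Horizontal AOV = 2·arctan(43.8 / (2 × 125.7984)) = 2·arctan(0.17409) ≈ 19.7511°.

19.75°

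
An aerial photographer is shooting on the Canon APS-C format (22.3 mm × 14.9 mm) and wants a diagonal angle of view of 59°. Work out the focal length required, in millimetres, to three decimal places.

23.702 mm

Sensor diagonal = √(22.3² + 14.9²) = √719.3000 ≈ 26.8198 mm.
From α = 2·arctan(d/2f) we get f = d / (2·tan(α/2)).
With d = 26.8198 mm and α/2 = 29.5°, tan(α/2) ≈ 0.56577, so f ≈ 26.8198 / 1.13155 ≈ 23.7019 mm.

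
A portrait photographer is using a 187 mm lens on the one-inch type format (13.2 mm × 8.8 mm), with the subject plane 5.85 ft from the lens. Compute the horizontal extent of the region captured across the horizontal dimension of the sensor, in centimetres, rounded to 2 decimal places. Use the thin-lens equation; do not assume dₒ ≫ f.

dₒ: 5.85 ft × 304.8 mm/ft = 1783.08 mm.
Similar triangles through the lens centre give W/dₒ = w/dᵢ; with 1/f = 1/dₒ + 1/dᵢ this gives W = w·(dₒ − f)/f.
W = 13.2 mm × (1783.08 − 187) / 187 = 13.2 × 8.5352 ≈ 112.664 mm = 11.2664 cm.

11.27 cm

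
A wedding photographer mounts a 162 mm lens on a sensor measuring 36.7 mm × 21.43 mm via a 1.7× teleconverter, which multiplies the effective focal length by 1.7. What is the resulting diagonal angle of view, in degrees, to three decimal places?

Effective focal length f = 162 × 1.7 = 275.4 mm.
Sensor diagonal = √(36.7² + 21.43²) = √1806.1349 ≈ 42.4986 mm.
α = 2·arctan(42.499 / (2 × 275.4)) = 2·arctan(0.07716) ≈ 8.8242°.

8.824°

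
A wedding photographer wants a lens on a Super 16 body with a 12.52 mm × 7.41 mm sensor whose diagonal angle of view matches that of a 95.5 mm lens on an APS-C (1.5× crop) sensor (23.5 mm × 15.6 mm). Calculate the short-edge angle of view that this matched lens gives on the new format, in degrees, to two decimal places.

Sensor diagonal = √(23.5² + 15.6²) = √795.6100 ≈ 28.2066 mm.
Sensor diagonal = √(12.52² + 7.41²) = √211.6585 ≈ 14.5485 mm.
Equal diagonal AOV ⇒ f₂ = f₁ · 14.5485/28.2066 = 95.5 × 0.51578 ≈ 49.2574 mm.
Short-edge AOV on the new format = 2·arctan(7.41 / (2 × 49.2574)) = 2·arctan(0.07522) ≈ 8.6031°.

8.60°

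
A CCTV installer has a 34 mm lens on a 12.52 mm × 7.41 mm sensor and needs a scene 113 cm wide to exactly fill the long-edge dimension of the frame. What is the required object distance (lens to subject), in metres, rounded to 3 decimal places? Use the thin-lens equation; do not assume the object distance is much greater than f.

W: 113 cm = 1130 mm.
Magnification m = w/W = dᵢ/dₒ; combined with 1/f = 1/dₒ + 1/dᵢ this gives dₒ = f·(1 + W/w).
dₒ = 34 mm × (1 + 1130/12.52) = 34 × 91.2556 ≈ 3102.690 mm = 3.10269 m.

3.103 m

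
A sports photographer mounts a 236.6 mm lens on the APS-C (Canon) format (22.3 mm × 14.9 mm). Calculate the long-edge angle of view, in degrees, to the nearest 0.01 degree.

5.40°

Angle of view α = 2·arctan(w/2f) with w = 22.3 mm and f = 236.6 mm.
w/2f = 0.04713; arctan(0.04713) ≈ 2.6981°, so α ≈ 5.3962°.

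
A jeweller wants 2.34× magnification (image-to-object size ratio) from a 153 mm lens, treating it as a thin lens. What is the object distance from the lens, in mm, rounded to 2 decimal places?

218.38 mm

With m = dᵢ/dₒ and 1/f = 1/dₒ + 1/dᵢ, substituting dᵢ = m·dₒ gives 1/f = (1 + 1/m)/dₒ, hence dₒ = f·(1 + 1/m).
dₒ = 153 × (1 + 1/2.34) = 153 × 1.42735 ≈ 218.385 mm.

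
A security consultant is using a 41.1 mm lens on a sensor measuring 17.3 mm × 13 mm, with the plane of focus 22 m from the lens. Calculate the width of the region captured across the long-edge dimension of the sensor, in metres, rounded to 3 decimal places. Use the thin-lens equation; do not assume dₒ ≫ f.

9.243 m

dₒ: 22 m = 22000 mm.
Similar triangles through the lens centre give W/dₒ = w/dᵢ; with 1/f = 1/dₒ + 1/dᵢ this gives W = w·(dₒ − f)/f.
W = 17.3 mm × (22000 − 41.1) / 41.1 = 17.3 × 534.2798 ≈ 9243.041 mm = 9.24304 m.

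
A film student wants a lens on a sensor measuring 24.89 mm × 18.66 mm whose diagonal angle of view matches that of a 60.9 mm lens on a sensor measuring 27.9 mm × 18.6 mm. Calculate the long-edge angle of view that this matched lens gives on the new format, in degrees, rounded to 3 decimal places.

Sensor diagonal = √(27.9² + 18.6²) = √1124.3700 ≈ 33.5316 mm.
Sensor diagonal = √(24.89² + 18.66²) = √967.7077 ≈ 31.1080 mm.
Equal diagonal AOV ⇒ f₂ = f₁ · 31.1080/33.5316 = 60.9 × 0.92772 ≈ 56.4982 mm.
Long-edge AOV on the new format = 2·arctan(24.89 / (2 × 56.4982)) = 2·arctan(0.22027) ≈ 24.8446°.

24.845°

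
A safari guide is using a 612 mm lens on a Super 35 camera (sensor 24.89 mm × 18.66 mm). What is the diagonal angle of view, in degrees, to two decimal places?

Sensor diagonal = √(24.89² + 18.66²) = √967.7077 ≈ 31.1080 mm.
Angle of view α = 2·arctan(d/2f) with d = 31.1080 mm and f = 612 mm.
d/2f = 0.02542; arctan(0.02542) ≈ 1.4559°, so α ≈ 2.9117°.

2.91°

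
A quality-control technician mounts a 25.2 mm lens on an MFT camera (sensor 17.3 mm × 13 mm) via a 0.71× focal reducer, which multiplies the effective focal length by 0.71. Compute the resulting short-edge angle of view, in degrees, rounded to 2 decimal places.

39.93°

Effective focal length f = 25.2 × 0.71 = 17.892 mm.
α = 2·arctan(13 / (2 × 17.892)) = 2·arctan(0.36329) ≈ 39.9312°.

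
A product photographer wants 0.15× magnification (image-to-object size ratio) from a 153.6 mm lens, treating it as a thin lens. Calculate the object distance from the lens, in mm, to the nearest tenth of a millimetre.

1177.6 mm

With m = dᵢ/dₒ and 1/f = 1/dₒ + 1/dᵢ, substituting dᵢ = m·dₒ gives 1/f = (1 + 1/m)/dₒ, hence dₒ = f·(1 + 1/m).
dₒ = 153.6 × (1 + 1/0.15) = 153.6 × 7.66667 ≈ 1177.600 mm.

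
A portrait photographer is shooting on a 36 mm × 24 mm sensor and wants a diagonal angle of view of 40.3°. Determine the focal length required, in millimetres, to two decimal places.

Sensor diagonal = √(36² + 24²) = √1872.0000 ≈ 43.2666 mm.
From α = 2·arctan(d/2f) we get f = d / (2·tan(α/2)).
With d = 43.2666 mm and α/2 = 20.15°, tan(α/2) ≈ 0.36694, so f ≈ 43.2666 / 0.73388 ≈ 58.9563 mm.

58.96 mm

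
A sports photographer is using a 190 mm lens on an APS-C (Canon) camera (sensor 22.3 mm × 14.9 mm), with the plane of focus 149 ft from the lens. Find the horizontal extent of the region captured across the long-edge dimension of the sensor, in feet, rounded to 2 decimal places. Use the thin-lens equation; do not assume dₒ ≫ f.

dₒ: 149 ft × 304.8 mm/ft = 45415.20 mm.
Similar triangles through the lens centre give W/dₒ = w/dᵢ; with 1/f = 1/dₒ + 1/dᵢ this gives W = w·(dₒ − f)/f.
W = 22.3 mm × (45415.2 − 190) / 190 = 22.3 × 238.0274 ≈ 5308.010 mm = 5308.010/304.8 ft = 17.4147 ft.

17.41 ft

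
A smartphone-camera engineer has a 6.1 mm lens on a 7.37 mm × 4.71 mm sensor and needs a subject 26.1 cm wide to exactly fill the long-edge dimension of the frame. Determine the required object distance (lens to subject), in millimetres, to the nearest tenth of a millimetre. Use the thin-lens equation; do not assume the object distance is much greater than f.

222.1 mm

W: 26.1 cm = 261 mm.
Magnification m = w/W = dᵢ/dₒ; combined with 1/f = 1/dₒ + 1/dᵢ this gives dₒ = f·(1 + W/w).
dₒ = 6.1 mm × (1 + 261/7.37) = 6.1 × 36.4138 ≈ 222.124 mm.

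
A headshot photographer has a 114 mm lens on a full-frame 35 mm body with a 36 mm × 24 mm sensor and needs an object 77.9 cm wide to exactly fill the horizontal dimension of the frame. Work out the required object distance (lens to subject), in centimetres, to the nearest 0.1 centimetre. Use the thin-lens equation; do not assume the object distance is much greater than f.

258.1 cm

W: 77.9 cm = 779 mm.
Magnification m = w/W = dᵢ/dₒ; combined with 1/f = 1/dₒ + 1/dᵢ this gives dₒ = f·(1 + W/w).
dₒ = 114 mm × (1 + 779/36) = 114 × 22.6389 ≈ 2580.833 mm = 258.083 cm.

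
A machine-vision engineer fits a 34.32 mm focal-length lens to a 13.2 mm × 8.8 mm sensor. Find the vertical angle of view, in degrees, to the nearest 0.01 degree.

14.61°

Angle of view α = 2·arctan(h/2f) with h = 8.8 mm and f = 34.32 mm.
h/2f = 0.12821; arctan(0.12821) ≈ 7.3058°, so α ≈ 14.6115°.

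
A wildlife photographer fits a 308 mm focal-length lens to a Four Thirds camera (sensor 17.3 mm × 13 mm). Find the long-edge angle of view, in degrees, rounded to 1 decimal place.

Angle of view α = 2·arctan(w/2f) with w = 17.3 mm and f = 308 mm.
w/2f = 0.02808; arctan(0.02808) ≈ 1.6087°, so α ≈ 3.2174°.

3.2°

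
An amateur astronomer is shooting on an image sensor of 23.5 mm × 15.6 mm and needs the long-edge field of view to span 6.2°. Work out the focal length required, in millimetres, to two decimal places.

216.96 mm

From α = 2·arctan(w/2f) we get f = w / (2·tan(α/2)).
With w = 23.5 mm and α/2 = 3.1°, tan(α/2) ≈ 0.05416, so f ≈ 23.5 / 0.10832 ≈ 216.9575 mm.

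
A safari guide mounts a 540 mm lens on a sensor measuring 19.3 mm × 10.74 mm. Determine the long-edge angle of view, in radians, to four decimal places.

Angle of view α = 2·arctan(w/2f) with w = 19.3 mm and f = 540 mm.
w/2f = 0.01787; arctan(0.01787) ≈ 0.0179 rad, so α ≈ 0.0357 rad.

0.0357 rad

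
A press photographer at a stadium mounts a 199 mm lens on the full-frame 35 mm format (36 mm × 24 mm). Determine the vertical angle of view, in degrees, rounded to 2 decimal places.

6.90°

Angle of view α = 2·arctan(h/2f) with h = 24 mm and f = 199 mm.
h/2f = 0.06030; arctan(0.06030) ≈ 3.4508°, so α ≈ 6.9017°.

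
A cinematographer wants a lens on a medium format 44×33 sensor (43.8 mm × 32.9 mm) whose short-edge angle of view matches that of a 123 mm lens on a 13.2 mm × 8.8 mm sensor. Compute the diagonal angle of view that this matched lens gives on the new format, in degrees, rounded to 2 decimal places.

Equal short-edge AOV ⇒ f₂ = f₁ · 32.9/8.8 = 123 × 3.73864 ≈ 459.8523 mm.
Sensor diagonal = √(43.8² + 32.9²) = √3000.8500 ≈ 54.7800 mm.
Diagonal AOV on the new format = 2·arctan(54.7800 / (2 × 459.8523)) = 2·arctan(0.05956) ≈ 6.8173°.

6.82°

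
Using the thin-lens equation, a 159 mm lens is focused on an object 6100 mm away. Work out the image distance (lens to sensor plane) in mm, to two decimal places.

1/dᵢ = 1/f − 1/dₒ = 1/159 − 1/6100 = 0.0061254 mm⁻¹.
dᵢ = 1/0.0061254 ≈ 163.2553 mm.

163.26 mm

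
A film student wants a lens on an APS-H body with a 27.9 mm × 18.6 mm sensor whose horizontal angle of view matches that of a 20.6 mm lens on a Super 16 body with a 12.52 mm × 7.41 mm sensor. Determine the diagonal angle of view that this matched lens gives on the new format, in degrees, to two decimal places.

Equal horizontal AOV ⇒ f₂ = f₁ · 27.9/12.52 = 20.6 × 2.22843 ≈ 45.9058 mm.
Sensor diagonal = √(27.9² + 18.6²) = √1124.3700 ≈ 33.5316 mm.
Diagonal AOV on the new format = 2·arctan(33.5316 / (2 × 45.9058)) = 2·arctan(0.36522) ≈ 40.1267°.

40.13°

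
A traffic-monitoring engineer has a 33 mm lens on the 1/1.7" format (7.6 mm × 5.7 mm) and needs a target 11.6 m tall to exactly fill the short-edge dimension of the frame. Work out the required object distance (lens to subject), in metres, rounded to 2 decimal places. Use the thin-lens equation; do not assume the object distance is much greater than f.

67.19 m

W: 11.6 m = 11600 mm.
Magnification m = h/W = dᵢ/dₒ; combined with 1/f = 1/dₒ + 1/dᵢ this gives dₒ = f·(1 + W/h).
dₒ = 33 mm × (1 + 11600/5.7) = 33 × 2036.0877 ≈ 67190.895 mm = 67.1909 m.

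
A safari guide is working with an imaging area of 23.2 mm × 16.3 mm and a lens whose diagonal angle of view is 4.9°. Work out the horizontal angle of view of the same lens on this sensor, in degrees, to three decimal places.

Sensor diagonal = √(23.2² + 16.3²) = √803.9300 ≈ 28.3537 mm.
From the diagonal AOV: f = 28.3537 / (2·tan(2.45°)) = 28.3537 / 0.08557 ≈ 331.3377 mm.
Horizontal AOV = 2·arctan(23.2 / (2 × 331.3377)) = 2·arctan(0.03501) ≈ 4.0102°.

4.010°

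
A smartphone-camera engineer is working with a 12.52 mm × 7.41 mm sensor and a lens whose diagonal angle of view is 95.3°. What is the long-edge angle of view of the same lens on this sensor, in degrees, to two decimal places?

86.71°

Sensor diagonal = √(12.52² + 7.41²) = √211.6585 ≈ 14.5485 mm.
From the diagonal AOV: f = 14.5485 / (2·tan(47.65°)) = 14.5485 / 2.19412 ≈ 6.6307 mm.
Long-edge AOV = 2·arctan(12.52 / (2 × 6.6307)) = 2·arctan(0.94410) ≈ 86.7059°.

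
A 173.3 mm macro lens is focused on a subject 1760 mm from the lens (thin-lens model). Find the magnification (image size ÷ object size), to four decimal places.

0.1092×

Thin lens: 1/f = 1/dₒ + 1/dᵢ → 1/dᵢ = 1/173.3 − 1/1760 = 0.0052022 mm⁻¹, so dᵢ ≈ 192.2279 mm.
Magnification m = dᵢ/dₒ = 192.2279/1760 ≈ 0.10922.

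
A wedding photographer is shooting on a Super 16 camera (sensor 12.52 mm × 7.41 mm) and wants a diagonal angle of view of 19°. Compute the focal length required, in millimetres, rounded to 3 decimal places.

43.469 mm

Sensor diagonal = √(12.52² + 7.41²) = √211.6585 ≈ 14.5485 mm.
From α = 2·arctan(d/2f) we get f = d / (2·tan(α/2)).
With d = 14.5485 mm and α/2 = 9.5°, tan(α/2) ≈ 0.16734, so f ≈ 14.5485 / 0.33469 ≈ 43.4692 mm.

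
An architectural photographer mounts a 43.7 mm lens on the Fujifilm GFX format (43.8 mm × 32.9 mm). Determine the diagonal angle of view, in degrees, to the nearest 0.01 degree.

Sensor diagonal = √(43.8² + 32.9²) = √3000.8500 ≈ 54.7800 mm.
Angle of view α = 2·arctan(d/2f) with d = 54.7800 mm and f = 43.7 mm.
d/2f = 0.62677; arctan(0.62677) ≈ 32.0784°, so α ≈ 64.1568°.

64.16°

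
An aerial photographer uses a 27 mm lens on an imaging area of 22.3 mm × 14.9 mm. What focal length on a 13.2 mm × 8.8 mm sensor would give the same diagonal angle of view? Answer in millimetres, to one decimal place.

16.0 mm

Sensor diagonal = √(22.3² + 14.9²) = √719.3000 ≈ 26.8198 mm.
Sensor diagonal = √(13.2² + 8.8²) = √251.6800 ≈ 15.8644 mm.
Equal angle of view means equal diagonal/f ratio, so f₂ = f₁ · (diagonal₂/diagonal₁) = 27 × 15.8644/26.8198.
f₂ = 27 × 0.59152 ≈ 15.971 mm.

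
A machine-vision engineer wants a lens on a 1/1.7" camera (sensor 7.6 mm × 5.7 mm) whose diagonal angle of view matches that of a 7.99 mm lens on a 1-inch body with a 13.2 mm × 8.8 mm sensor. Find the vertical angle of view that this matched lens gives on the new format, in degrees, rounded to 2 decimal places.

61.56°

Sensor diagonal = √(13.2² + 8.8²) = √251.6800 ≈ 15.8644 mm.
Sensor diagonal = √(7.6² + 5.7²) = √90.2500 ≈ 9.5000 mm.
Equal diagonal AOV ⇒ f₂ = f₁ · 9.5000/15.8644 = 7.99 × 0.59882 ≈ 4.7846 mm.
Vertical AOV on the new format = 2·arctan(5.7 / (2 × 4.7846)) = 2·arctan(0.59566) ≈ 61.5612°.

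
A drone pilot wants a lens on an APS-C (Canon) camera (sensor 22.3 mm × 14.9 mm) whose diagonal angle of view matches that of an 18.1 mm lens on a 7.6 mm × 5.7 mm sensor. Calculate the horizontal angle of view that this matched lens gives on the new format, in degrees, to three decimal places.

Sensor diagonal = √(7.6² + 5.7²) = √90.2500 ≈ 9.5000 mm.
Sensor diagonal = √(22.3² + 14.9²) = √719.3000 ≈ 26.8198 mm.
Equal diagonal AOV ⇒ f₂ = f₁ · 26.8198/9.5000 = 18.1 × 2.82313 ≈ 51.0987 mm.
Horizontal AOV on the new format = 2·arctan(22.3 / (2 × 51.0987)) = 2·arctan(0.21821) ≈ 24.6186°.

24.619°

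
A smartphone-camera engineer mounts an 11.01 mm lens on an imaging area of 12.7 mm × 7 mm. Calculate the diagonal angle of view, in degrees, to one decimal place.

66.7°

Sensor diagonal = √(12.7² + 7²) = √210.2900 ≈ 14.5014 mm.
Angle of view α = 2·arctan(d/2f) with d = 14.5014 mm and f = 11.01 mm.
d/2f = 0.65855; arctan(0.65855) ≈ 33.3671°, so α ≈ 66.7342°.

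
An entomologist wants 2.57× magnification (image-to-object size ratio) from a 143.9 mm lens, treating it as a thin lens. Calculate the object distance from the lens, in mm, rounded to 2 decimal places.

199.89 mm

With m = dᵢ/dₒ and 1/f = 1/dₒ + 1/dᵢ, substituting dᵢ = m·dₒ gives 1/f = (1 + 1/m)/dₒ, hence dₒ = f·(1 + 1/m).
dₒ = 143.9 × (1 + 1/2.57) = 143.9 × 1.38911 ≈ 199.892 mm.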